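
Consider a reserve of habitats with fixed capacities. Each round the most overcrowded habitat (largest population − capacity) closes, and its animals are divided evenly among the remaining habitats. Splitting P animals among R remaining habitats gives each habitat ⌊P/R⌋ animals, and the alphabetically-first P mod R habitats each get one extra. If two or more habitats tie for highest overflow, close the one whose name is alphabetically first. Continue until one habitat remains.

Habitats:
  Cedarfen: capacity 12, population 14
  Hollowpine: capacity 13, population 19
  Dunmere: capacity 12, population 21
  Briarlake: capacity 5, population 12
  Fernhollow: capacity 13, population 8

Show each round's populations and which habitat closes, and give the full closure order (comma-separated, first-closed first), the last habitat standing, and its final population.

Round 1: Briarlake=12 Cedarfen=14 Dunmere=21 Fernhollow=8 Hollowpine=19 → close Dunmere (overflow 9)
  21÷4 = 5 each, +1 to first 1
Round 2: Briarlake=18 Cedarfen=19 Fernhollow=13 Hollowpine=24 → close Briarlake (overflow 13)
  18÷3 = 6 each, +1 to first 0
Round 3: Cedarfen=25 Fernhollow=19 Hollowpine=30 → close Hollowpine (overflow 17)
  30÷2 = 15 each, +1 to first 0
Round 4: Cedarfen=40 Fernhollow=34 → close Cedarfen (overflow 28)
  40÷1 = 40 each, +1 to first 0

Closure order: Dunmere, Briarlake, Hollowpine, Cedarfen
Last habitat: Fernhollow with 74 animals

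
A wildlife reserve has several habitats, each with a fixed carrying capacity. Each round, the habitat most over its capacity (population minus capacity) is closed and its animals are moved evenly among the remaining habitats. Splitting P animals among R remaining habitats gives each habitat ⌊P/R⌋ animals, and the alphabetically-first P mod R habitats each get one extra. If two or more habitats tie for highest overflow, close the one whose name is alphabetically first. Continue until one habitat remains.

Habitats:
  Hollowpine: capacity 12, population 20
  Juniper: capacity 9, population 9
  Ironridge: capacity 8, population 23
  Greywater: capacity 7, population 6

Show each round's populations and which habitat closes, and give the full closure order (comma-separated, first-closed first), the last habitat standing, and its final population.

Round 1: Greywater=6 Hollowpine=20 Ironridge=23 Juniper=9 → close Ironridge (overflow 15)
  23÷3 = 7 each, +1 to first 2
Round 2: Greywater=14 Hollowpine=28 Juniper=16 → close Hollowpine (overflow 16)
  28÷2 = 14 each, +1 to first 0
Round 3: Greywater=28 Juniper=30 → close Greywater (overflow 21)
  28÷1 = 28 each, +1 to first 0

Closure order: Ironridge, Hollowpine, Greywater
Last habitat: Juniper with 58 animals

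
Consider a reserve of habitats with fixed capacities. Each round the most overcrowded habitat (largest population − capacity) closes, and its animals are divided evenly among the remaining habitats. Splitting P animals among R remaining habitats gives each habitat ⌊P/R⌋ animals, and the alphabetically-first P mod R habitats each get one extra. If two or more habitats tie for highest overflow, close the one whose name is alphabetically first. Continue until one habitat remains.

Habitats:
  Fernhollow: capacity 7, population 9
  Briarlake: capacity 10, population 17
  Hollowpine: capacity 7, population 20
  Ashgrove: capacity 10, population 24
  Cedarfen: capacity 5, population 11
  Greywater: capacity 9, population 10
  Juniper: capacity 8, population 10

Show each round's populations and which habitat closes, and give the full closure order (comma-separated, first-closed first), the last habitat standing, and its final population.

Round 1: Ashgrove=24 Briarlake=17 Cedarfen=11 Fernhollow=9 Greywater=10 Hollowpine=20 Juniper=10 → close Ashgrove (overflow 14)
  24÷6 = 4 each, +1 to first 0
Round 2: Briarlake=21 Cedarfen=15 Fernhollow=13 Greywater=14 Hollowpine=24 Juniper=14 → close Hollowpine (overflow 17)
  24÷5 = 4 each, +1 to first 4
Round 3: Briarlake=26 Cedarfen=20 Fernhollow=18 Greywater=19 Juniper=18 → close Briarlake (overflow 16)
  26÷4 = 6 each, +1 to first 2
Round 4: Cedarfen=27 Fernhollow=25 Greywater=25 Juniper=24 → close Cedarfen (overflow 22)
  27÷3 = 9 each, +1 to first 0
Round 5: Fernhollow=34 Greywater=34 Juniper=33 → close Fernhollow (overflow 27)
  34÷2 = 17 each, +1 to first 0
Round 6: Greywater=51 Juniper=50 → close Greywater (overflow 42)
  51÷1 = 51 each, +1 to first 0

Closure order: Ashgrove, Hollowpine, Briarlake, Cedarfen, Fernhollow, Greywater
Last habitat: Juniper with 101 animals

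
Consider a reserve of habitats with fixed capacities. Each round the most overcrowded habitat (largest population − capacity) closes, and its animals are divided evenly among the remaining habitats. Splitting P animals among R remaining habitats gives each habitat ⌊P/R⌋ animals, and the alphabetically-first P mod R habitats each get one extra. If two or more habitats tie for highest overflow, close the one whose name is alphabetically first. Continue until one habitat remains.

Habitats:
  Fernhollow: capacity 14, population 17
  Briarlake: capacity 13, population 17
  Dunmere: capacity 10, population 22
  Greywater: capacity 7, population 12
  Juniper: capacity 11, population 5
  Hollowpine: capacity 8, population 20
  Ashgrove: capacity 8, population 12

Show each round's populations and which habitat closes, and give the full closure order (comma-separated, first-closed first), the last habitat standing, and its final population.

Round 1: Ashgrove=12 Briarlake=17 Dunmere=22 Fernhollow=17 Greywater=12 Hollowpine=20 Juniper=5 → close Dunmere (overflow 12)
  22÷6 = 3 each, +1 to first 4
Round 2: Ashgrove=16 Briarlake=21 Fernhollow=21 Greywater=16 Hollowpine=23 Juniper=8 → close Hollowpine (overflow 15)
  23÷5 = 4 each, +1 to first 3
Round 3: Ashgrove=21 Briarlake=26 Fernhollow=26 Greywater=20 Juniper=12 → close Ashgrove (overflow 13)
  21÷4 = 5 each, +1 to first 1
Round 4: Briarlake=32 Fernhollow=31 Greywater=25 Juniper=17 → close Briarlake (overflow 19)
  32÷3 = 10 each, +1 to first 2
Round 5: Fernhollow=42 Greywater=36 Juniper=27 → close Greywater (overflow 29)
  36÷2 = 18 each, +1 to first 0
Round 6: Fernhollow=60 Juniper=45 → close Fernhollow (overflow 46)
  60÷1 = 60 each, +1 to first 0

Closure order: Dunmere, Hollowpine, Ashgrove, Briarlake, Greywater, Fernhollow
Last habitat: Juniper with 105 animals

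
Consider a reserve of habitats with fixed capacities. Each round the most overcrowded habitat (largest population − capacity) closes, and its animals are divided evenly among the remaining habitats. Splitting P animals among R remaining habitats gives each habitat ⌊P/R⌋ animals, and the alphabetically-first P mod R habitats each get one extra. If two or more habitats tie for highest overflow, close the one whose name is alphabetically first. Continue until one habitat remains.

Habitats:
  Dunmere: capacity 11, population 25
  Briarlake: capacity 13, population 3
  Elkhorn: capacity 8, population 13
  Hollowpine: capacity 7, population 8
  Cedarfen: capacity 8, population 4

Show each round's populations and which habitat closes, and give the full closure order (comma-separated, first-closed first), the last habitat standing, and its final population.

Round 1: Briarlake=3 Cedarfen=4 Dunmere=25 Elkhorn=13 Hollowpine=8 → close Dunmere (overflow 14)
  25÷4 = 6 each, +1 to first 1
Round 2: Briarlake=10 Cedarfen=10 Elkhorn=19 Hollowpine=14 → close Elkhorn (overflow 11)
  19÷3 = 6 each, +1 to first 1
Round 3: Briarlake=17 Cedarfen=16 Hollowpine=20 → close Hollowpine (overflow 13)
  20÷2 = 10 each, +1 to first 0
Round 4: Briarlake=27 Cedarfen=26 → close Cedarfen (overflow 18)
  26÷1 = 26 each, +1 to first 0

Closure order: Dunmere, Elkhorn, Hollowpine, Cedarfen
Last habitat: Briarlake with 53 animals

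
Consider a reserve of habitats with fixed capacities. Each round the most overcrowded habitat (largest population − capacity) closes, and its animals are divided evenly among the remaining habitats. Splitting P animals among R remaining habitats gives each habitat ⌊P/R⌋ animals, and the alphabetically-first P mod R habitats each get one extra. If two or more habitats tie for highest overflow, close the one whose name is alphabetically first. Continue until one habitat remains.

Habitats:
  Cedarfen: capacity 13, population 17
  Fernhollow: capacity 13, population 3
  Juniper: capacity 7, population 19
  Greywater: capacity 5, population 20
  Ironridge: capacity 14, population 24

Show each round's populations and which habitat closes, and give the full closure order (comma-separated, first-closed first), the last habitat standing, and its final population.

Round 1: Cedarfen=17 Fernhollow=3 Greywater=20 Ironridge=24 Juniper=19 → close Greywater (overflow 15)
  20÷4 = 5 each, +1 to first 0
Round 2: Cedarfen=22 Fernhollow=8 Ironridge=29 Juniper=24 → close Juniper (overflow 17)
  24÷3 = 8 each, +1 to first 0
Round 3: Cedarfen=30 Fernhollow=16 Ironridge=37 → close Ironridge (overflow 23)
  37÷2 = 18 each, +1 to first 1
Round 4: Cedarfen=49 Fernhollow=34 → close Cedarfen (overflow 36)
  49÷1 = 49 each, +1 to first 0

Closure order: Greywater, Juniper, Ironridge, Cedarfen
Last habitat: Fernhollow with 83 animals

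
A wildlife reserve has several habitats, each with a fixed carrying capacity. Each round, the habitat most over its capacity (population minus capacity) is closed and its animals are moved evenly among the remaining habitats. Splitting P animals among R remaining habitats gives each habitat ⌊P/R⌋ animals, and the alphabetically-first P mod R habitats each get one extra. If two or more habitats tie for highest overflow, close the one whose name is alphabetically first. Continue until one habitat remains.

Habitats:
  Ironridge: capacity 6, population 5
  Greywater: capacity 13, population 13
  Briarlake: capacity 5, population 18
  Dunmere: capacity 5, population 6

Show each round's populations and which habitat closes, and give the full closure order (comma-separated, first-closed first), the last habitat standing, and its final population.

Round 1: Briarlake=18 Dunmere=6 Greywater=13 Ironridge=5 → close Briarlake (overflow 13)
  18÷3 = 6 each, +1 to first 0
Round 2: Dunmere=12 Greywater=19 Ironridge=11 → close Dunmere (overflow 7)
  12÷2 = 6 each, +1 to first 0
Round 3: Greywater=25 Ironridge=17 → close Greywater (overflow 12)
  25÷1 = 25 each, +1 to first 0

Closure order: Briarlake, Dunmere, Greywater
Last habitat: Ironridge with 42 animals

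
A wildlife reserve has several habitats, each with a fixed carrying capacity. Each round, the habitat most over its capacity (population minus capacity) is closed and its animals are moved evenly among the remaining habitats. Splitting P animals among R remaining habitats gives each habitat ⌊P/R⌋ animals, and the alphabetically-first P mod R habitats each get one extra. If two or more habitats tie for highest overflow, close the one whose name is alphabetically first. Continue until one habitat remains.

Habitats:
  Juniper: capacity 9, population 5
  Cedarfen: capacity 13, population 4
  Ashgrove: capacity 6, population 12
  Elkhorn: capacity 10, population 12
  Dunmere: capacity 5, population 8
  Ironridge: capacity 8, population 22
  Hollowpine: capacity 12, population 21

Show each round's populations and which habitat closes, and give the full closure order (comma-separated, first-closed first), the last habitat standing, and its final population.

Round 1: Ashgrove=12 Cedarfen=4 Dunmere=8 Elkhorn=12 Hollowpine=21 Ironridge=22 Juniper=5 → close Ironridge (overflow 14)
  22÷6 = 3 each, +1 to first 4
Round 2: Ashgrove=16 Cedarfen=8 Dunmere=12 Elkhorn=16 Hollowpine=24 Juniper=8 → close Hollowpine (overflow 12)
  24÷5 = 4 each, +1 to first 4
Round 3: Ashgrove=21 Cedarfen=13 Dunmere=17 Elkhorn=21 Juniper=12 → close Ashgrove (overflow 15)
  21÷4 = 5 each, +1 to first 1
Round 4: Cedarfen=19 Dunmere=22 Elkhorn=26 Juniper=17 → close Dunmere (overflow 17)
  22÷3 = 7 each, +1 to first 1
Round 5: Cedarfen=27 Elkhorn=33 Juniper=24 → close Elkhorn (overflow 23)
  33÷2 = 16 each, +1 to first 1
Round 6: Cedarfen=44 Juniper=40 → close Cedarfen (overflow 31)
  44÷1 = 44 each, +1 to first 0

Closure order: Ironridge, Hollowpine, Ashgrove, Dunmere, Elkhorn, Cedarfen
Last habitat: Juniper with 84 animals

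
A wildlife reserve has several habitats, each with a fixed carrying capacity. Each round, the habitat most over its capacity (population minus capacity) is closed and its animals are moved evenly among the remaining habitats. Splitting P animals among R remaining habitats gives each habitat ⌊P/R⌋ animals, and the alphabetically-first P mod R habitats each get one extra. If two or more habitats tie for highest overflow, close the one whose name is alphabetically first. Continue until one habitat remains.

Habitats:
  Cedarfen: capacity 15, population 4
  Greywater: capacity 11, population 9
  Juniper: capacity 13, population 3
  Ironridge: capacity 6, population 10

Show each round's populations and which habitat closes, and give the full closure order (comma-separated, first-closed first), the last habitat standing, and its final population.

Closure order: Ironridge, Greywater, Cedarfen
Last habitat: Juniper with 26 animals

Round 1: Cedarfen=4 Greywater=9 Ironridge=10 Juniper=3 → close Ironridge (overflow 4)
  10÷3 = 3 each, +1 to first 1
Round 2: Cedarfen=8 Greywater=12 Juniper=6 → close Greywater (overflow 1)
  12÷2 = 6 each, +1 to first 0
Round 3: Cedarfen=14 Juniper=12 → close Cedarfen (overflow -1)
  14÷1 = 14 each, +1 to first 0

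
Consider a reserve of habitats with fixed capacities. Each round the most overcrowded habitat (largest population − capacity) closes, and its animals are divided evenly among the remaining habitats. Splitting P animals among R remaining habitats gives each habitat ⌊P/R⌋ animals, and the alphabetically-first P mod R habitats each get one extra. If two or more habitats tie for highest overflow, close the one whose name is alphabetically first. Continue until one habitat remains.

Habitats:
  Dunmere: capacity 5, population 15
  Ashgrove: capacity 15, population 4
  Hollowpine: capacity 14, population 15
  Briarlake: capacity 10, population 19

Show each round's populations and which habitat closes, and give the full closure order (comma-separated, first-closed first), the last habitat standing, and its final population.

Closure order: Dunmere, Briarlake, Hollowpine
Last habitat: Ashgrove with 53 animals

Round 1: Ashgrove=4 Briarlake=19 Dunmere=15 Hollowpine=15 → close Dunmere (overflow 10)
  15÷3 = 5 each, +1 to first 0
Round 2: Ashgrove=9 Briarlake=24 Hollowpine=20 → close Briarlake (overflow 14)
  24÷2 = 12 each, +1 to first 0
Round 3: Ashgrove=21 Hollowpine=32 → close Hollowpine (overflow 18)
  32÷1 = 32 each, +1 to first 0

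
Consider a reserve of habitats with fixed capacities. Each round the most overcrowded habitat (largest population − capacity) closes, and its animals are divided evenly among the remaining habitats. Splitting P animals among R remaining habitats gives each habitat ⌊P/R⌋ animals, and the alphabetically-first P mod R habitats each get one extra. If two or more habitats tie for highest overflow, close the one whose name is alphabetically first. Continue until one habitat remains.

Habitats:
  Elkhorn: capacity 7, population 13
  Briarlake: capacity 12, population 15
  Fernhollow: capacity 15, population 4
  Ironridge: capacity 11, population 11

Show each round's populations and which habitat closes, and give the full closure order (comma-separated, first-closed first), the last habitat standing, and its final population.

Round 1: Briarlake=15 Elkhorn=13 Fernhollow=4 Ironridge=11 → close Elkhorn (overflow 6)
  13÷3 = 4 each, +1 to first 1
Round 2: Briarlake=20 Fernhollow=8 Ironridge=15 → close Briarlake (overflow 8)
  20÷2 = 10 each, +1 to first 0
Round 3: Fernhollow=18 Ironridge=25 → close Ironridge (overflow 14)
  25÷1 = 25 each, +1 to first 0

Closure order: Elkhorn, Briarlake, Ironridge
Last habitat: Fernhollow with 43 animals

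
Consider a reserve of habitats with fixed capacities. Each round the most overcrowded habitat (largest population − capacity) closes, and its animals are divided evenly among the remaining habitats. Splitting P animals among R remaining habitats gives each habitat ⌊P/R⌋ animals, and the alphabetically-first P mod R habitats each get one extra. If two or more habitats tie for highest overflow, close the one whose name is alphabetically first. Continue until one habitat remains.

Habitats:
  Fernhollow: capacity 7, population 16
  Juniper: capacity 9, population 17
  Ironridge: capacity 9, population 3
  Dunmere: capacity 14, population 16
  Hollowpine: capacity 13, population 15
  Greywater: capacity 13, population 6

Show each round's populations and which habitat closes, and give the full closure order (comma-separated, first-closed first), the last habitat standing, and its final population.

Round 1: Dunmere=16 Fernhollow=16 Greywater=6 Hollowpine=15 Ironridge=3 Juniper=17 → close Fernhollow (overflow 9)
  16÷5 = 3 each, +1 to first 1
Round 2: Dunmere=20 Greywater=9 Hollowpine=18 Ironridge=6 Juniper=20 → close Juniper (overflow 11)
  20÷4 = 5 each, +1 to first 0
Round 3: Dunmere=25 Greywater=14 Hollowpine=23 Ironridge=11 → close Dunmere (overflow 11)
  25÷3 = 8 each, +1 to first 1
Round 4: Greywater=23 Hollowpine=31 Ironridge=19 → close Hollowpine (overflow 18)
  31÷2 = 15 each, +1 to first 1
Round 5: Greywater=39 Ironridge=34 → close Greywater (overflow 26)
  39÷1 = 39 each, +1 to first 0

Closure order: Fernhollow, Juniper, Dunmere, Hollowpine, Greywater
Last habitat: Ironridge with 73 animals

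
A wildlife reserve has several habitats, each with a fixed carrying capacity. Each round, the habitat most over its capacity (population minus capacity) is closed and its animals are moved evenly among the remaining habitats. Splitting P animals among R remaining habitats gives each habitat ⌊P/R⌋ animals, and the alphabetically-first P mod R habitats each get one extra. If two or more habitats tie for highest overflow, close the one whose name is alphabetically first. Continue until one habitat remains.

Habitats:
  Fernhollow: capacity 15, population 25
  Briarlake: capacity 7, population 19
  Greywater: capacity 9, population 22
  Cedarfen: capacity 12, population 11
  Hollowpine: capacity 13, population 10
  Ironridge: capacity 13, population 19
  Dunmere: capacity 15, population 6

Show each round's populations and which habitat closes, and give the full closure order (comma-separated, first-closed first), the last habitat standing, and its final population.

Closure order: Greywater, Briarlake, Fernhollow, Ironridge, Cedarfen, Hollowpine
Last habitat: Dunmere with 112 animals

Round 1: Briarlake=19 Cedarfen=11 Dunmere=6 Fernhollow=25 Greywater=22 Hollowpine=10 Ironridge=19 → close Greywater (overflow 13)
  22÷6 = 3 each, +1 to first 4
Round 2: Briarlake=23 Cedarfen=15 Dunmere=10 Fernhollow=29 Hollowpine=13 Ironridge=22 → close Briarlake (overflow 16)
  23÷5 = 4 each, +1 to first 3
Round 3: Cedarfen=20 Dunmere=15 Fernhollow=34 Hollowpine=17 Ironridge=26 → close Fernhollow (overflow 19)
  34÷4 = 8 each, +1 to first 2
Round 4: Cedarfen=29 Dunmere=24 Hollowpine=25 Ironridge=34 → close Ironridge (overflow 21)
  34÷3 = 11 each, +1 to first 1
Round 5: Cedarfen=41 Dunmere=35 Hollowpine=36 → close Cedarfen (overflow 29)
  41÷2 = 20 each, +1 to first 1
Round 6: Dunmere=56 Hollowpine=56 → close Hollowpine (overflow 43)
  56÷1 = 56 each, +1 to first 0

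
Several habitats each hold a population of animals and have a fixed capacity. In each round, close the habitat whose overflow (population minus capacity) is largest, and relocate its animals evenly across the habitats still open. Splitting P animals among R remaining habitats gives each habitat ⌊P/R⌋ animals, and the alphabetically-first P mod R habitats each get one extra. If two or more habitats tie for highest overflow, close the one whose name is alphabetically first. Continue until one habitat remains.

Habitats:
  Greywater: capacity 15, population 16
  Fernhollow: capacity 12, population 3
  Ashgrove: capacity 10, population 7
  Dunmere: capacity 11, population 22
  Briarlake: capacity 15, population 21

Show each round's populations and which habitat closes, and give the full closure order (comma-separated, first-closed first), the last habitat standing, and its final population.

Closure order: Dunmere, Briarlake, Greywater, Ashgrove
Last habitat: Fernhollow with 69 animals

Round 1: Ashgrove=7 Briarlake=21 Dunmere=22 Fernhollow=3 Greywater=16 → close Dunmere (overflow 11)
  22÷4 = 5 each, +1 to first 2
Round 2: Ashgrove=13 Briarlake=27 Fernhollow=8 Greywater=21 → close Briarlake (overflow 12)
  27÷3 = 9 each, +1 to first 0
Round 3: Ashgrove=22 Fernhollow=17 Greywater=30 → close Greywater (overflow 15)
  30÷2 = 15 each, +1 to first 0
Round 4: Ashgrove=37 Fernhollow=32 → close Ashgrove (overflow 27)
  37÷1 = 37 each, +1 to first 0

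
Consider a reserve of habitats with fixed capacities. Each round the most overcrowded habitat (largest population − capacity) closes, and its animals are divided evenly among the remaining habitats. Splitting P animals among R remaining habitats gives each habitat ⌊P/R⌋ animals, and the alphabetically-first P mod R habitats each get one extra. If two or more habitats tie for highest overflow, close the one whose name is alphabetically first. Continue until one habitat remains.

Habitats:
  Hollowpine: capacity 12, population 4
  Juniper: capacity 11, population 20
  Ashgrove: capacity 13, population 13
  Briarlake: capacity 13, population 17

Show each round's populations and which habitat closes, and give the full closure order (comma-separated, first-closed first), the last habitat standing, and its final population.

Closure order: Juniper, Briarlake, Ashgrove
Last habitat: Hollowpine with 54 animals

Round 1: Ashgrove=13 Briarlake=17 Hollowpine=4 Juniper=20 → close Juniper (overflow 9)
  20÷3 = 6 each, +1 to first 2
Round 2: Ashgrove=20 Briarlake=24 Hollowpine=10 → close Briarlake (overflow 11)
  24÷2 = 12 each, +1 to first 0
Round 3: Ashgrove=32 Hollowpine=22 → close Ashgrove (overflow 19)
  32÷1 = 32 each, +1 to first 0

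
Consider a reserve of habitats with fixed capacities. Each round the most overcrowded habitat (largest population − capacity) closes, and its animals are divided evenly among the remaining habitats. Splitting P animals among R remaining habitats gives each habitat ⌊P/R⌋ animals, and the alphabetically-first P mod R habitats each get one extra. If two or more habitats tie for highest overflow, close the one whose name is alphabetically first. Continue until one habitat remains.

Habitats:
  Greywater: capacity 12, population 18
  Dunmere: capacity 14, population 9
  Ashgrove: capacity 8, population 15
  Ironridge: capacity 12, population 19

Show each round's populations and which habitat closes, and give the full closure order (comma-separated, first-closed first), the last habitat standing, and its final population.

Round 1: Ashgrove=15 Dunmere=9 Greywater=18 Ironridge=19 → close Ashgrove (overflow 7)
  15÷3 = 5 each, +1 to first 0
Round 2: Dunmere=14 Greywater=23 Ironridge=24 → close Ironridge (overflow 12)
  24÷2 = 12 each, +1 to first 0
Round 3: Dunmere=26 Greywater=35 → close Greywater (overflow 23)
  35÷1 = 35 each, +1 to first 0

Closure order: Ashgrove, Ironridge, Greywater
Last habitat: Dunmere with 61 animals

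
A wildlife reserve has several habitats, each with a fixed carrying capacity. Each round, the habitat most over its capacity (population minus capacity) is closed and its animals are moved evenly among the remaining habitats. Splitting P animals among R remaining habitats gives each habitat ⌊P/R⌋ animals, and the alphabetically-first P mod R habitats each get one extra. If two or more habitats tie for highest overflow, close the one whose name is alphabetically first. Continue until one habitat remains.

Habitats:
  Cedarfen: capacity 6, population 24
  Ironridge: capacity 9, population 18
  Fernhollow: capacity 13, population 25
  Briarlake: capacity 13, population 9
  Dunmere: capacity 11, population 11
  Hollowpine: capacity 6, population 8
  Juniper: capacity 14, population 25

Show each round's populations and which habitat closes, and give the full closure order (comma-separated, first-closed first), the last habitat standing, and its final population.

Closure order: Cedarfen, Fernhollow, Juniper, Ironridge, Hollowpine, Dunmere
Last habitat: Briarlake with 120 animals

Round 1: Briarlake=9 Cedarfen=24 Dunmere=11 Fernhollow=25 Hollowpine=8 Ironridge=18 Juniper=25 → close Cedarfen (overflow 18)
  24÷6 = 4 each, +1 to first 0
Round 2: Briarlake=13 Dunmere=15 Fernhollow=29 Hollowpine=12 Ironridge=22 Juniper=29 → close Fernhollow (overflow 16)
  29÷5 = 5 each, +1 to first 4
Round 3: Briarlake=19 Dunmere=21 Hollowpine=18 Ironridge=28 Juniper=34 → close Juniper (overflow 20)
  34÷4 = 8 each, +1 to first 2
Round 4: Briarlake=28 Dunmere=30 Hollowpine=26 Ironridge=36 → close Ironridge (overflow 27)
  36÷3 = 12 each, +1 to first 0
Round 5: Briarlake=40 Dunmere=42 Hollowpine=38 → close Hollowpine (overflow 32)
  38÷2 = 19 each, +1 to first 0
Round 6: Briarlake=59 Dunmere=61 → close Dunmere (overflow 50)
  61÷1 = 61 each, +1 to first 0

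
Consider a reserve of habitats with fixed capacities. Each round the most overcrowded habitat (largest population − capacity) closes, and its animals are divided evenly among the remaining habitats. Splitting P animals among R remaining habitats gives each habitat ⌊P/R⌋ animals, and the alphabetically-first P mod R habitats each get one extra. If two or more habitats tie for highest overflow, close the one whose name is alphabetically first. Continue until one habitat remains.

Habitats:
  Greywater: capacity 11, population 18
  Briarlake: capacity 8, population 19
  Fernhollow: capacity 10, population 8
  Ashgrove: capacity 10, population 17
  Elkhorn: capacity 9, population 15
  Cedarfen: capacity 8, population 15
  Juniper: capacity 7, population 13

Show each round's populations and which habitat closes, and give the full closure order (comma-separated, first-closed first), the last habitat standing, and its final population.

Closure order: Briarlake, Ashgrove, Cedarfen, Greywater, Elkhorn, Juniper
Last habitat: Fernhollow with 105 animals

Round 1: Ashgrove=17 Briarlake=19 Cedarfen=15 Elkhorn=15 Fernhollow=8 Greywater=18 Juniper=13 → close Briarlake (overflow 11)
  19÷6 = 3 each, +1 to first 1
Round 2: Ashgrove=21 Cedarfen=18 Elkhorn=18 Fernhollow=11 Greywater=21 Juniper=16 → close Ashgrove (overflow 11)
  21÷5 = 4 each, +1 to first 1
Round 3: Cedarfen=23 Elkhorn=22 Fernhollow=15 Greywater=25 Juniper=20 → close Cedarfen (overflow 15)
  23÷4 = 5 each, +1 to first 3
Round 4: Elkhorn=28 Fernhollow=21 Greywater=31 Juniper=25 → close Greywater (overflow 20)
  31÷3 = 10 each, +1 to first 1
Round 5: Elkhorn=39 Fernhollow=31 Juniper=35 → close Elkhorn (overflow 30)
  39÷2 = 19 each, +1 to first 1
Round 6: Fernhollow=51 Juniper=54 → close Juniper (overflow 47)
  54÷1 = 54 each, +1 to first 0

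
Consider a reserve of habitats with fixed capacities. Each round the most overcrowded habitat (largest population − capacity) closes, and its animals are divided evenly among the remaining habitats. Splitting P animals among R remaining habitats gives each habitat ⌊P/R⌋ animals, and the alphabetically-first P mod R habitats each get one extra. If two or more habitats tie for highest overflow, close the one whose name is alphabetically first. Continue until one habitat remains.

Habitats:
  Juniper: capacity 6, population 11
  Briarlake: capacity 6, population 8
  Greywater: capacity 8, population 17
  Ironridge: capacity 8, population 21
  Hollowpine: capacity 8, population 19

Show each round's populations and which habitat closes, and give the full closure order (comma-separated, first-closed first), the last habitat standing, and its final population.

Round 1: Briarlake=8 Greywater=17 Hollowpine=19 Ironridge=21 Juniper=11 → close Ironridge (overflow 13)
  21÷4 = 5 each, +1 to first 1
Round 2: Briarlake=14 Greywater=22 Hollowpine=24 Juniper=16 → close Hollowpine (overflow 16)
  24÷3 = 8 each, +1 to first 0
Round 3: Briarlake=22 Greywater=30 Juniper=24 → close Greywater (overflow 22)
  30÷2 = 15 each, +1 to first 0
Round 4: Briarlake=37 Juniper=39 → close Juniper (overflow 33)
  39÷1 = 39 each, +1 to first 0

Closure order: Ironridge, Hollowpine, Greywater, Juniper
Last habitat: Briarlake with 76 animals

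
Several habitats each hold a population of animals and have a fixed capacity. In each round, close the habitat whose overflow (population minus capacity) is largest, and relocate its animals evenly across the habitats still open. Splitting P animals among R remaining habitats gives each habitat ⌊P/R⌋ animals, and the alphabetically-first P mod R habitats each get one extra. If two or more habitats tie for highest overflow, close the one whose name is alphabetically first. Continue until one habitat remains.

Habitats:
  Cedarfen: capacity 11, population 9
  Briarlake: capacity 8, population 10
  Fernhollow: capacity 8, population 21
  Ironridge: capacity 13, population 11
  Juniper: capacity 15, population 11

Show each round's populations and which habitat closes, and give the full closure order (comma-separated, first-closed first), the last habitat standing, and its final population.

Closure order: Fernhollow, Briarlake, Cedarfen, Ironridge
Last habitat: Juniper with 62 animals

Round 1: Briarlake=10 Cedarfen=9 Fernhollow=21 Ironridge=11 Juniper=11 → close Fernhollow (overflow 13)
  21÷4 = 5 each, +1 to first 1
Round 2: Briarlake=16 Cedarfen=14 Ironridge=16 Juniper=16 → close Briarlake (overflow 8)
  16÷3 = 5 each, +1 to first 1
Round 3: Cedarfen=20 Ironridge=21 Juniper=21 → close Cedarfen (overflow 9)
  20÷2 = 10 each, +1 to first 0
Round 4: Ironridge=31 Juniper=31 → close Ironridge (overflow 18)
  31÷1 = 31 each, +1 to first 0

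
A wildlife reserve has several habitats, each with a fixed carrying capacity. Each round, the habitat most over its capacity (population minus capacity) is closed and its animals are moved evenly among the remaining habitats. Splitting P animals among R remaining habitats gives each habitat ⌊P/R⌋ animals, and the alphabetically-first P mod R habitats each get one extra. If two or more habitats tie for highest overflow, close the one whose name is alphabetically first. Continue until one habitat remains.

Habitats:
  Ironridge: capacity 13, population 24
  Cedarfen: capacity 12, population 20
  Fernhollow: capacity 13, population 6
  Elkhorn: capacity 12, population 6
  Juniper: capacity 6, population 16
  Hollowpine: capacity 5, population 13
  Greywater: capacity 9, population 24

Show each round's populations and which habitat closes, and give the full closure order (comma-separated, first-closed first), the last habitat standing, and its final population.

Round 1: Cedarfen=20 Elkhorn=6 Fernhollow=6 Greywater=24 Hollowpine=13 Ironridge=24 Juniper=16 → close Greywater (overflow 15)
  24÷6 = 4 each, +1 to first 0
Round 2: Cedarfen=24 Elkhorn=10 Fernhollow=10 Hollowpine=17 Ironridge=28 Juniper=20 → close Ironridge (overflow 15)
  28÷5 = 5 each, +1 to first 3
Round 3: Cedarfen=30 Elkhorn=16 Fernhollow=16 Hollowpine=22 Juniper=25 → close Juniper (overflow 19)
  25÷4 = 6 each, +1 to first 1
Round 4: Cedarfen=37 Elkhorn=22 Fernhollow=22 Hollowpine=28 → close Cedarfen (overflow 25)
  37÷3 = 12 each, +1 to first 1
Round 5: Elkhorn=35 Fernhollow=34 Hollowpine=40 → close Hollowpine (overflow 35)
  40÷2 = 20 each, +1 to first 0
Round 6: Elkhorn=55 Fernhollow=54 → close Elkhorn (overflow 43)
  55÷1 = 55 each, +1 to first 0

Closure order: Greywater, Ironridge, Juniper, Cedarfen, Hollowpine, Elkhorn
Last habitat: Fernhollow with 109 animals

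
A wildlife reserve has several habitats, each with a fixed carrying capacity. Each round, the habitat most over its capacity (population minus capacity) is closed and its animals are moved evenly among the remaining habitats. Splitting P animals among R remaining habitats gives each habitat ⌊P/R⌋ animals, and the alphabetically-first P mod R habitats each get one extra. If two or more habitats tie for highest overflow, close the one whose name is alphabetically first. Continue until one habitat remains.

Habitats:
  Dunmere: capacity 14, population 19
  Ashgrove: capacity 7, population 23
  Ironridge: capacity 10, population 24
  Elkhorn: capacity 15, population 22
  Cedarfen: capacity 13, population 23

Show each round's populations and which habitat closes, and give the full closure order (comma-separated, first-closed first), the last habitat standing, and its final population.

Closure order: Ashgrove, Ironridge, Cedarfen, Dunmere
Last habitat: Elkhorn with 111 animals

Round 1: Ashgrove=23 Cedarfen=23 Dunmere=19 Elkhorn=22 Ironridge=24 → close Ashgrove (overflow 16)
  23÷4 = 5 each, +1 to first 3
Round 2: Cedarfen=29 Dunmere=25 Elkhorn=28 Ironridge=29 → close Ironridge (overflow 19)
  29÷3 = 9 each, +1 to first 2
Round 3: Cedarfen=39 Dunmere=35 Elkhorn=37 → close Cedarfen (overflow 26)
  39÷2 = 19 each, +1 to first 1
Round 4: Dunmere=55 Elkhorn=56 → close Dunmere (overflow 41)
  55÷1 = 55 each, +1 to first 0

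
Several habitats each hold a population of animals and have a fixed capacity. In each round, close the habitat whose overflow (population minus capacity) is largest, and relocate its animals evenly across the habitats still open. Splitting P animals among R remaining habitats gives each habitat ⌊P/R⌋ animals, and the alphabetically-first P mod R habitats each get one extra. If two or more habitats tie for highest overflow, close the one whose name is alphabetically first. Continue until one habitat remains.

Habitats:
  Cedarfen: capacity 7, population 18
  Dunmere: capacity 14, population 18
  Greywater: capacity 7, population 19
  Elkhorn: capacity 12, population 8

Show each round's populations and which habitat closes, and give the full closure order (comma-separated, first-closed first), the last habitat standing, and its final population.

Round 1: Cedarfen=18 Dunmere=18 Elkhorn=8 Greywater=19 → close Greywater (overflow 12)
  19÷3 = 6 each, +1 to first 1
Round 2: Cedarfen=25 Dunmere=24 Elkhorn=14 → close Cedarfen (overflow 18)
  25÷2 = 12 each, +1 to first 1
Round 3: Dunmere=37 Elkhorn=26 → close Dunmere (overflow 23)
  37÷1 = 37 each, +1 to first 0

Closure order: Greywater, Cedarfen, Dunmere
Last habitat: Elkhorn with 63 animals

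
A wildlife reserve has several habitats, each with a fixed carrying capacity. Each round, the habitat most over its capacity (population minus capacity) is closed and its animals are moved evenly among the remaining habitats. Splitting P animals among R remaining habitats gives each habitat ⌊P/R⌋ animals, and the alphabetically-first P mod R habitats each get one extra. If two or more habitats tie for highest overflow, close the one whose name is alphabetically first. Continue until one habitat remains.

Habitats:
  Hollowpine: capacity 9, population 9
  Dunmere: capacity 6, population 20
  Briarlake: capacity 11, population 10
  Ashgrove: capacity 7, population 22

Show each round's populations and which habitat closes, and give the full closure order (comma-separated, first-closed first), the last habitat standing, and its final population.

Closure order: Ashgrove, Dunmere, Briarlake
Last habitat: Hollowpine with 61 animals

Round 1: Ashgrove=22 Briarlake=10 Dunmere=20 Hollowpine=9 → close Ashgrove (overflow 15)
  22÷3 = 7 each, +1 to first 1
Round 2: Briarlake=18 Dunmere=27 Hollowpine=16 → close Dunmere (overflow 21)
  27÷2 = 13 each, +1 to first 1
Round 3: Briarlake=32 Hollowpine=29 → close Briarlake (overflow 21)
  32÷1 = 32 each, +1 to first 0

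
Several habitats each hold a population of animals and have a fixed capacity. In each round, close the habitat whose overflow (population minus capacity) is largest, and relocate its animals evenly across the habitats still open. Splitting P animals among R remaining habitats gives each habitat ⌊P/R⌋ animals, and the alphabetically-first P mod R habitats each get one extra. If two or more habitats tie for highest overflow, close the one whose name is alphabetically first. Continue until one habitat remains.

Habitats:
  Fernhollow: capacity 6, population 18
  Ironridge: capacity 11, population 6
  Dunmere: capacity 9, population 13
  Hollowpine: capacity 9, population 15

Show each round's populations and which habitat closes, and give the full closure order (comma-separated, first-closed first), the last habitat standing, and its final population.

Round 1: Dunmere=13 Fernhollow=18 Hollowpine=15 Ironridge=6 → close Fernhollow (overflow 12)
  18÷3 = 6 each, +1 to first 0
Round 2: Dunmere=19 Hollowpine=21 Ironridge=12 → close Hollowpine (overflow 12)
  21÷2 = 10 each, +1 to first 1
Round 3: Dunmere=30 Ironridge=22 → close Dunmere (overflow 21)
  30÷1 = 30 each, +1 to first 0

Closure order: Fernhollow, Hollowpine, Dunmere
Last habitat: Ironridge with 52 animals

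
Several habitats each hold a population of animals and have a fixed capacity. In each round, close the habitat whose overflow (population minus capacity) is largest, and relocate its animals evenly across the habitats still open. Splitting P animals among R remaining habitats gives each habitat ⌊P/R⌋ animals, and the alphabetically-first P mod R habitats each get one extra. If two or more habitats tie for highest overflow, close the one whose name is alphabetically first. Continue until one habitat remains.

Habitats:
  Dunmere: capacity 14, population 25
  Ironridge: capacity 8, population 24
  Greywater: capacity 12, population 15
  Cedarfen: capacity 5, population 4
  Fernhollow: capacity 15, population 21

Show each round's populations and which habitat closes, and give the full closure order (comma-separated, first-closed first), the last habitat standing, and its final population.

Round 1: Cedarfen=4 Dunmere=25 Fernhollow=21 Greywater=15 Ironridge=24 → close Ironridge (overflow 16)
  24÷4 = 6 each, +1 to first 0
Round 2: Cedarfen=10 Dunmere=31 Fernhollow=27 Greywater=21 → close Dunmere (overflow 17)
  31÷3 = 10 each, +1 to first 1
Round 3: Cedarfen=21 Fernhollow=37 Greywater=31 → close Fernhollow (overflow 22)
  37÷2 = 18 each, +1 to first 1
Round 4: Cedarfen=40 Greywater=49 → close Greywater (overflow 37)
  49÷1 = 49 each, +1 to first 0

Closure order: Ironridge, Dunmere, Fernhollow, Greywater
Last habitat: Cedarfen with 89 animals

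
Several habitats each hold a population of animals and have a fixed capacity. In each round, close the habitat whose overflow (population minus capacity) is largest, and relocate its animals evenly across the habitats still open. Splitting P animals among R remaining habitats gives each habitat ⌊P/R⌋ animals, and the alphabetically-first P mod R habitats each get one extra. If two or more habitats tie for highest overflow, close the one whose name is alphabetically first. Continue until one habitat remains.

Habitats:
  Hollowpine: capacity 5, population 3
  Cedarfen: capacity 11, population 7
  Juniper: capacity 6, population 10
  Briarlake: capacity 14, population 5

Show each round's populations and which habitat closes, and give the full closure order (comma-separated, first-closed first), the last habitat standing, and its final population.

Closure order: Juniper, Hollowpine, Cedarfen
Last habitat: Briarlake with 25 animals

Round 1: Briarlake=5 Cedarfen=7 Hollowpine=3 Juniper=10 → close Juniper (overflow 4)
  10÷3 = 3 each, +1 to first 1
Round 2: Briarlake=9 Cedarfen=10 Hollowpine=6 → close Hollowpine (overflow 1)
  6÷2 = 3 each, +1 to first 0
Round 3: Briarlake=12 Cedarfen=13 → close Cedarfen (overflow 2)
  13÷1 = 13 each, +1 to first 0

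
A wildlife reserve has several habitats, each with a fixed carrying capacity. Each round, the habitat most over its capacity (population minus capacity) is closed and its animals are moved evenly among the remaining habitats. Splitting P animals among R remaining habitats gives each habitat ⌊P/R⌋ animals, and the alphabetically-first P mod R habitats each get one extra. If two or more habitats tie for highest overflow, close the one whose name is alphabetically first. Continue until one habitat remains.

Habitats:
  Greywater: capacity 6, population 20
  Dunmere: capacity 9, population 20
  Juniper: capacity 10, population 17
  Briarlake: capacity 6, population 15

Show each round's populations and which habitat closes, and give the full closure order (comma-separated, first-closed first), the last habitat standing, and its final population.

Closure order: Greywater, Dunmere, Briarlake
Last habitat: Juniper with 72 animals

Round 1: Briarlake=15 Dunmere=20 Greywater=20 Juniper=17 → close Greywater (overflow 14)
  20÷3 = 6 each, +1 to first 2
Round 2: Briarlake=22 Dunmere=27 Juniper=23 → close Dunmere (overflow 18)
  27÷2 = 13 each, +1 to first 1
Round 3: Briarlake=36 Juniper=36 → close Briarlake (overflow 30)
  36÷1 = 36 each, +1 to first 0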